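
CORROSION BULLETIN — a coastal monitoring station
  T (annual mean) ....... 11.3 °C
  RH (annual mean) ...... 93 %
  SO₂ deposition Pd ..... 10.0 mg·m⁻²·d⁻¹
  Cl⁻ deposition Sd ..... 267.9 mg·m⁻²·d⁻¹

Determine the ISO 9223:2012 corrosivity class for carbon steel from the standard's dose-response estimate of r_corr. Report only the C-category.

carbon steel: f(T) = -0.054·(T−10) [T>10 °C] = -0.0702
  SO₂ term: 1.77·10.0^0.52·exp(0.02·93-0.0702) = 35.1
  Cl⁻ term: 0.102·267.9^0.62·exp(0.033·93+0.04·11.3) = 110.4
  sum: 35.1 + 110.4 → r_corr = 145.5 μm/a
ISO 9223 Table 2 (carbon steel): 80 < 146 ≤ 200 μm/a ⇒ C5

C5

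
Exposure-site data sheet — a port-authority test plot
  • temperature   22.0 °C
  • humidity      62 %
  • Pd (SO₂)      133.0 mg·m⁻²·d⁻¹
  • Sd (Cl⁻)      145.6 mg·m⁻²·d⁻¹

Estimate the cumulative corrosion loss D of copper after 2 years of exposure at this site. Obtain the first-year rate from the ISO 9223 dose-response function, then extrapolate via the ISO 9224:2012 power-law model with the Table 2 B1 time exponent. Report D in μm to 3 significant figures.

D(2) = 2.16 μm

copper: temperature factor f = -0.080·(12.0) = -0.9600
  Pd branch = 0.0053·Pd^0.26·e^(0.059·RH+f) = 0.2807 μm/a
  Sd branch = 0.01025·Sd^0.27·e^(0.036·RH+0.049·T) = 1.077 μm/a
  sum: 0.2807 + 1.077 → r_corr = 1.358 μm/a
Long-term exponent b (ISO 9224 Table 2, B1) = 0.667
  D(2) = 1.358 × 2^0.667 = 1.358 × 1.588 = 2.156 μm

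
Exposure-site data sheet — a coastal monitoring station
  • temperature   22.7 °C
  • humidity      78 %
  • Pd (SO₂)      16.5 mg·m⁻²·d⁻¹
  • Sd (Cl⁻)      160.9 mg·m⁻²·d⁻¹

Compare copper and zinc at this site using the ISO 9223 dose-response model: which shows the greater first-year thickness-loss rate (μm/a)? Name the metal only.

zinc

copper: T>10 °C ⇒ hinge -0.080·(22.7−10) = -1.0160
  SO₂ term: 0.0053·16.5^0.26·exp(0.059·78-1.0160) = 0.3965
  Sd branch = 0.01025·Sd^0.27·e^(0.036·RH+0.049·T) = 2.037 μm/a
  sum: 0.3965 + 2.037 → r_corr = 2.434 μm/a
zinc: temperature factor f = -0.071·(12.7) = -0.9017
  Pd branch = 0.0129·Pd^0.44·e^(0.046·RH+f) = 0.65 μm/a
  Sd branch = 0.0175·Sd^0.57·e^(0.008·RH+0.085·T) = 4.071 μm/a
  sum: 0.65 + 4.071 → r_corr = 4.721 μm/a
Ordering by μm/a: zinc (4.72) > copper (2.43)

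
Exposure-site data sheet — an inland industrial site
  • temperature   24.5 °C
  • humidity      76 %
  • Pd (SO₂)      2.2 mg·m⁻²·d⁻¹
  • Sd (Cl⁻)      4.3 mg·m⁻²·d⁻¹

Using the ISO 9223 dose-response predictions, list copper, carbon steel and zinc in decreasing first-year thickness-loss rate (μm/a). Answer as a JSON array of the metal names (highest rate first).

["carbon steel", "copper", "zinc"]

copper: temperature factor f = -0.080·(14.5) = -1.1600
  sulphur-dioxide contribution → 0.1807 μm/a
  chloride contribution → 0.7787 μm/a
  ⇒ r_corr(copper) = 0.9594 μm/a
carbon steel: T>10 °C ⇒ hinge -0.054·(24.5−10) = -0.7830
  sulphur-dioxide contribution → 5.573 μm/a
  chloride contribution → 8.245 μm/a
  ⇒ r_corr(carbon steel) = 13.82 μm/a
zinc: f(T) = -0.071·(T−10) [T>10 °C] = -1.0295
  sulphur-dioxide contribution → 0.215 μm/a
  chloride contribution → 0.5924 μm/a
  ⇒ r_corr(zinc) = 0.8074 μm/a
Ordering by μm/a: carbon steel (13.8) > copper (0.959) > zinc (0.807)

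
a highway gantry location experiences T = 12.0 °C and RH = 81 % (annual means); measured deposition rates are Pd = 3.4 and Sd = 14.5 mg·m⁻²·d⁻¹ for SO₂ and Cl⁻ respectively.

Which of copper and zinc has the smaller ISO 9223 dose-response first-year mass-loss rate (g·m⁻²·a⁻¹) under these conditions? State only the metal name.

copper: temperature factor f = -0.080·(2.0) = -0.1600
  sulphur-dioxide contribution → 0.7387 μm/a
  chloride contribution → 0.7016 μm/a
  ⇒ r_corr(copper) = 1.44 μm/a
  mass loss = 1.44 μm/a × 8.96 g/cm³ = 12.9 g·m⁻²·a⁻¹
zinc: f(T) = -0.071·(T−10) [T>10 °C] = -0.1420
  sulphur-dioxide contribution → 0.7961 μm/a
  chloride contribution → 0.426 μm/a
  total first-year rate 1.222 μm/a
  mass loss = 1.222 μm/a × 7.14 g/cm³ = 8.726 g·m⁻²·a⁻¹
Ordering by g·m⁻²·a⁻¹: copper (12.9) > zinc (8.73)

zinc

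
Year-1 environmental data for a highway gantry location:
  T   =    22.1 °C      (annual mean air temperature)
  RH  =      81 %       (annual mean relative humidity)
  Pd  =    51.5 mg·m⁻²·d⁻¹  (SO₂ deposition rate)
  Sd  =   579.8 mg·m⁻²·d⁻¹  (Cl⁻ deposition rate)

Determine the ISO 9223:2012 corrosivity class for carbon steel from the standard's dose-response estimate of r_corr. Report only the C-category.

carbon steel: T>10 °C ⇒ hinge -0.054·(22.1−10) = -0.6534
  SO₂ term: 1.77·51.5^0.52·exp(0.02·81-0.6534) = 36.13
  Cl⁻ term: 0.102·579.8^0.62·exp(0.033·81+0.04·22.1) = 184.8
  r_corr = 36.13 + 184.8 = 220.9 μm/a
Category bounds: 200…700 μm/a bracket r_corr ⇒ CX

CX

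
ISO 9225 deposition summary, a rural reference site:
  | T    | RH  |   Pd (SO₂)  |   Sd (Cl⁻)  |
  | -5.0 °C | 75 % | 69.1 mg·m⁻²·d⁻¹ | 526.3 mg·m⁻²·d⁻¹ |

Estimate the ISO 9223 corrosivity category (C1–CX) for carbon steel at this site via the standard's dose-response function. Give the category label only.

carbon steel: temperature factor f = +0.150·(-15.0) = -2.2500
  SO₂ term: 1.77·69.1^0.52·exp(0.02·75-2.2500) = 7.565
  Sd branch = 0.102·Sd^0.62·e^(0.033·RH+0.04·T) = 48.28 μm/a
  sum: 7.565 + 48.28 → r_corr = 55.85 μm/a
55.8 μm/a falls in (50, 80] for carbon steel → category C4

C4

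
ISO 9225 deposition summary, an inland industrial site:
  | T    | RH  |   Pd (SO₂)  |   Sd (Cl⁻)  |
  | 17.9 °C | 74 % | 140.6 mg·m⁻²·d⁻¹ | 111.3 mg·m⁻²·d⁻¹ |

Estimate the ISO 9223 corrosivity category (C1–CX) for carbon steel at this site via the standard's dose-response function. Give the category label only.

carbon steel: T>10 °C ⇒ hinge -0.054·(17.9−10) = -0.4266
  SO₂ term: 1.77·140.6^0.52·exp(0.02·74-0.4266) = 66.44
  Cl⁻ term: 0.102·111.3^0.62·exp(0.033·74+0.04·17.9) = 44.56
  sum: 66.44 + 44.56 → r_corr = 111 μm/a
111 μm/a falls in (80, 200] for carbon steel → category C5

C5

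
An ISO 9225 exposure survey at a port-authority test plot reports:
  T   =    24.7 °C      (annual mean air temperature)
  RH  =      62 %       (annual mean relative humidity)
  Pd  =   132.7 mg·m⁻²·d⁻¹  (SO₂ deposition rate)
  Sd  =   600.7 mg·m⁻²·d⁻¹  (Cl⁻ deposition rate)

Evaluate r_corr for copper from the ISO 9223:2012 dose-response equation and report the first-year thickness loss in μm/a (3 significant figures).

copper: temperature factor f = -0.080·(14.7) = -1.1760
  Pd branch = 0.0053·Pd^0.26·e^(0.059·RH+f) = 0.226 μm/a
  Sd branch = 0.01025·Sd^0.27·e^(0.036·RH+0.049·T) = 1.803 μm/a
  r_corr = 0.226 + 1.803 = 2.029 μm/a

r_corr = 2.03 μm/a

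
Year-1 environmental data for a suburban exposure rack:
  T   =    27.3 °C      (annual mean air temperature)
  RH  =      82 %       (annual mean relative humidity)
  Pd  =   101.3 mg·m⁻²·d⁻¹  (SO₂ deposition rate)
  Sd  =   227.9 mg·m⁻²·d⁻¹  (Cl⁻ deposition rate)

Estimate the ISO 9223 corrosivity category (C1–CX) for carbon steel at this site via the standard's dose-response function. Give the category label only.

C5

carbon steel: temperature factor f = -0.054·(17.3) = -0.9342
  Pd branch = 1.77·Pd^0.52·e^(0.02·RH+f) = 39.57 μm/a
  Sd branch = 0.102·Sd^0.62·e^(0.033·RH+0.04·T) = 131.8 μm/a
  sum: 39.57 + 131.8 → r_corr = 171.4 μm/a
Category bounds: 80…200 μm/a bracket r_corr ⇒ C5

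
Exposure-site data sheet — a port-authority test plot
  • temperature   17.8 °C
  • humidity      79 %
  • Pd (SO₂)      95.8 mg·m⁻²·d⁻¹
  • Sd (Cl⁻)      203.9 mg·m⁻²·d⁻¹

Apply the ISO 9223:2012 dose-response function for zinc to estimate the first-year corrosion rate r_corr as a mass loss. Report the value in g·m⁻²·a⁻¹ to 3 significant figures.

zinc: f(T) = -0.071·(T−10) [T>10 °C] = -0.5538
  Pd branch = 0.0129·Pd^0.44·e^(0.046·RH+f) = 2.09 μm/a
  Sd branch = 0.0175·Sd^0.57·e^(0.008·RH+0.085·T) = 3.097 μm/a
  r_corr = 2.09 + 3.097 = 5.187 μm/a
Convert to mass loss: 5.187 μm/a × 7.14 g/cm³ = 37.04 g·m⁻²·a⁻¹

r_corr = 37.0 g·m⁻²·a⁻¹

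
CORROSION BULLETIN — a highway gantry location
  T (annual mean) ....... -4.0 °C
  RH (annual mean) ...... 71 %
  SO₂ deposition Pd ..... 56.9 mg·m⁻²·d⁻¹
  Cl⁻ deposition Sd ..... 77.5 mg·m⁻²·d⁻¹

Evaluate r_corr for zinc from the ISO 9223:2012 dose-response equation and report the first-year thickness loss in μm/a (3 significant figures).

r_corr = 1.44 μm/a

zinc: f(T) = +0.038·(T−10) [T≤10 °C] = -0.5320
  Pd branch = 0.0129·Pd^0.44·e^(0.046·RH+f) = 1.175 μm/a
  Cl⁻ term: 0.0175·77.5^0.57·exp(0.008·71+0.085·-4.0) = 0.2624
  sum: 1.175 + 0.2624 → r_corr = 1.438 μm/a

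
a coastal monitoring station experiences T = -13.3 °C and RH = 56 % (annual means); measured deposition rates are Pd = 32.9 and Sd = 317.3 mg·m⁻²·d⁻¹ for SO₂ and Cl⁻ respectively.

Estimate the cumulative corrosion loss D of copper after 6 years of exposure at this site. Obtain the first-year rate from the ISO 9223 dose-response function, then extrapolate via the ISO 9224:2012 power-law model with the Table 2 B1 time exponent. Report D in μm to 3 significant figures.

D(6) = 0.690 μm

copper: f(T) = +0.126·(T−10) [T≤10 °C] = -2.9358
  Pd branch = 0.0053·Pd^0.26·e^(0.059·RH+f) = 0.019 μm/a
  Sd branch = 0.01025·Sd^0.27·e^(0.036·RH+0.049·T) = 0.1899 μm/a
  sum: 0.019 + 0.1899 → r_corr = 0.2089 μm/a
Power-law: D(6) = r_corr · 6^0.667
  D(6) = 0.2089 × 6^0.667 = 0.2089 × 3.304 = 0.6903 μm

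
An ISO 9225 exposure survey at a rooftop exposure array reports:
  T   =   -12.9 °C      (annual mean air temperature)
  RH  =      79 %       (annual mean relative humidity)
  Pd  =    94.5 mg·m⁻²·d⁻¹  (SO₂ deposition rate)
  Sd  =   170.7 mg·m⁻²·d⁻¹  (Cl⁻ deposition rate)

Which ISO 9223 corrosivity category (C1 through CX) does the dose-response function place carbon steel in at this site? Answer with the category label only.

carbon steel: T≤10 °C ⇒ hinge +0.150·(-12.9−10) = -3.4350
  sulphur-dioxide contribution → 2.948 μm/a
  chloride contribution → 19.98 μm/a
  total first-year rate 22.93 μm/a
22.9 μm/a falls in (1.3, 25] for carbon steel → category C2

C2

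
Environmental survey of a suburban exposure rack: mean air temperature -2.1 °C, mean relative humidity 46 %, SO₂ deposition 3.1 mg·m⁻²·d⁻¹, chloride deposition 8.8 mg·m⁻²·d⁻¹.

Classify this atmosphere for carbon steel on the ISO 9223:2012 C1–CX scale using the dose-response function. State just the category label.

carbon steel: temperature factor f = +0.150·(-12.1) = -1.8150
  sulphur-dioxide contribution → 1.303 μm/a
  chloride contribution → 1.648 μm/a
  total first-year rate 2.951 μm/a
ISO 9223 Table 2 (carbon steel): 1.3 < 2.95 ≤ 25 μm/a ⇒ C2

C2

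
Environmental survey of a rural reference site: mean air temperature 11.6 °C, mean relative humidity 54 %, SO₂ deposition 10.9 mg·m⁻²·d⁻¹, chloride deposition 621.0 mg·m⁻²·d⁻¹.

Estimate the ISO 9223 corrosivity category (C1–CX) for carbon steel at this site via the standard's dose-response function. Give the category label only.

carbon steel: T>10 °C ⇒ hinge -0.054·(11.6−10) = -0.0864
  SO₂ term: 1.77·10.9^0.52·exp(0.02·54-0.0864) = 16.56
  Cl⁻ term: 0.102·621.0^0.62·exp(0.033·54+0.04·11.6) = 51.97
  r_corr = 16.56 + 51.97 = 68.52 μm/a
ISO 9223 Table 2 (carbon steel): 50 < 68.5 ≤ 80 μm/a ⇒ C4

C4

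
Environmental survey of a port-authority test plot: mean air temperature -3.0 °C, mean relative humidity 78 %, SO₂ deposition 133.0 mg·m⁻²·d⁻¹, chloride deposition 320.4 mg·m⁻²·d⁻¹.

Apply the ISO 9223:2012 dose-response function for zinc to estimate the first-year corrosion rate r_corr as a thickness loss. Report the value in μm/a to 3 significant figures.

zinc: temperature factor f = +0.038·(-13.0) = -0.4940
  Pd branch = 0.0129·Pd^0.44·e^(0.046·RH+f) = 2.448 μm/a
  Sd branch = 0.0175·Sd^0.57·e^(0.008·RH+0.085·T) = 0.6785 μm/a
  r_corr = 2.448 + 0.6785 = 3.126 μm/a

r_corr = 3.13 μm/a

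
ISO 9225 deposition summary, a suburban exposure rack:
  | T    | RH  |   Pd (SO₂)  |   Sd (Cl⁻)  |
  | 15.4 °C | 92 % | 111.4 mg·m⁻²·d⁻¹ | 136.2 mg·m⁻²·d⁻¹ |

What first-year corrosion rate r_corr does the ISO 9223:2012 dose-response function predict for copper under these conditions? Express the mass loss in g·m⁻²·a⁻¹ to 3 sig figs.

r_corr = 44.1 g·m⁻²·a⁻¹

copper: T>10 °C ⇒ hinge -0.080·(15.4−10) = -0.4320
  sulphur-dioxide contribution → 2.668 μm/a
  chloride contribution → 2.255 μm/a
  ⇒ r_corr(copper) = 4.923 μm/a
Convert to mass loss: 4.923 μm/a × 8.96 g/cm³ = 44.11 g·m⁻²·a⁻¹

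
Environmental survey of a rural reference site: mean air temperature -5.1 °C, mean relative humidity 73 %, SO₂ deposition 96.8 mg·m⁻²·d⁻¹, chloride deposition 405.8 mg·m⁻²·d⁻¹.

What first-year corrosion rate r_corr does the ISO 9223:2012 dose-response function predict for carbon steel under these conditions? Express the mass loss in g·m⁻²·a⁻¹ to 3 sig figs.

r_corr = 368 g·m⁻²·a⁻¹

carbon steel: T≤10 °C ⇒ hinge +0.150·(-5.1−10) = -2.2650
  SO₂ term: 1.77·96.8^0.52·exp(0.02·73-2.2650) = 8.531
  Cl⁻ term: 0.102·405.8^0.62·exp(0.033·73+0.04·-5.1) = 38.32
  r_corr = 8.531 + 38.32 = 46.85 μm/a
Convert to mass loss: 46.85 μm/a × 7.85 g/cm³ = 367.7 g·m⁻²·a⁻¹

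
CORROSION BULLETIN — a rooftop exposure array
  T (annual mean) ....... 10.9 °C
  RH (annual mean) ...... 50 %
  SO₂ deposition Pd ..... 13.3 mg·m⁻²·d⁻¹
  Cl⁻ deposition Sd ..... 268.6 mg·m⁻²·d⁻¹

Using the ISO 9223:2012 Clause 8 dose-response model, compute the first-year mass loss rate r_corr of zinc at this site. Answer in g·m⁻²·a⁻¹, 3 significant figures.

zinc: temperature factor f = -0.071·(0.9) = -0.0639
  Pd branch = 0.0129·Pd^0.44·e^(0.046·RH+f) = 0.3769 μm/a
  Cl⁻ term: 0.0175·268.6^0.57·exp(0.008·50+0.085·10.9) = 1.599
  r_corr = 0.3769 + 1.599 = 1.975 μm/a
Convert to mass loss: 1.975 μm/a × 7.14 g/cm³ = 14.1 g·m⁻²·a⁻¹

r_corr = 14.1 g·m⁻²·a⁻¹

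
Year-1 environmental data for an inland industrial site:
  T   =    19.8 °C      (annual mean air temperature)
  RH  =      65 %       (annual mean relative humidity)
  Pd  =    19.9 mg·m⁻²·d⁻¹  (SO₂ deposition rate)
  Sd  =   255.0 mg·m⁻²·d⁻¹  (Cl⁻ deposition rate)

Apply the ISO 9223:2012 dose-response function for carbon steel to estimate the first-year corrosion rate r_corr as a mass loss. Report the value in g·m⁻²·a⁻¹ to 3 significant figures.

carbon steel: T>10 °C ⇒ hinge -0.054·(19.8−10) = -0.5292
  SO₂ term: 1.77·19.9^0.52·exp(0.02·65-0.5292) = 18.12
  Sd branch = 0.102·Sd^0.62·e^(0.033·RH+0.04·T) = 59.73 μm/a
  sum: 18.12 + 59.73 → r_corr = 77.85 μm/a
Convert to mass loss: 77.85 μm/a × 7.85 g/cm³ = 611.1 g·m⁻²·a⁻¹

r_corr = 611 g·m⁻²·a⁻¹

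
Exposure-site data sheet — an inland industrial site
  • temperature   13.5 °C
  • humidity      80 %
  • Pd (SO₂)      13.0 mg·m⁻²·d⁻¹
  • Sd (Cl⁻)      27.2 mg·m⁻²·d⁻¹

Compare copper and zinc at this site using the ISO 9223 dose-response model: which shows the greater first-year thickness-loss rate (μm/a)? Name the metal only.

zinc

copper: f(T) = -0.080·(T−10) [T>10 °C] = -0.2800
  sulphur-dioxide contribution → 0.8753 μm/a
  chloride contribution → 0.8632 μm/a
  total first-year rate 1.739 μm/a
zinc: f(T) = -0.071·(T−10) [T>10 °C] = -0.2485
  sulphur-dioxide contribution → 1.233 μm/a
  chloride contribution → 0.6871 μm/a
  ⇒ r_corr(zinc) = 1.92 μm/a
Ordering by μm/a: zinc (1.92) > copper (1.74)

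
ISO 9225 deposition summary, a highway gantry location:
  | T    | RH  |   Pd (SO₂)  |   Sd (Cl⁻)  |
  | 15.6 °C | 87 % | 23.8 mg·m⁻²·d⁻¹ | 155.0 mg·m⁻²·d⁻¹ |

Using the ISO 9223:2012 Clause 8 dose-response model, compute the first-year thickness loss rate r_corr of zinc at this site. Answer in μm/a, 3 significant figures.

r_corr = 4.26 μm/a

zinc: temperature factor f = -0.071·(5.6) = -0.3976
  sulphur-dioxide contribution → 1.913 μm/a
  chloride contribution → 2.342 μm/a
  total first-year rate 4.255 μm/a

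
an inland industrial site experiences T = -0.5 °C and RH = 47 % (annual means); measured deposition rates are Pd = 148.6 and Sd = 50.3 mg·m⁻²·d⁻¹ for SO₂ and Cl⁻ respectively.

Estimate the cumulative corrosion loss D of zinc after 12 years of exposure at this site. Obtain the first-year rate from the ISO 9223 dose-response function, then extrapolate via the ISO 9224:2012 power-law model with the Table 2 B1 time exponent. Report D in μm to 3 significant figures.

zinc: f(T) = +0.038·(T−10) [T≤10 °C] = -0.3990
  SO₂ term: 0.0129·148.6^0.44·exp(0.046·47-0.3990) = 0.6791
  Cl⁻ term: 0.0175·50.3^0.57·exp(0.008·47+0.085·-0.5) = 0.2279
  r_corr = 0.6791 + 0.2279 = 0.907 μm/a
Power-law: D(12) = r_corr · 12^0.813
  D(12) = 0.907 × 12^0.813 = 0.907 × 7.54 = 6.839 μm

D(12) = 6.84 μm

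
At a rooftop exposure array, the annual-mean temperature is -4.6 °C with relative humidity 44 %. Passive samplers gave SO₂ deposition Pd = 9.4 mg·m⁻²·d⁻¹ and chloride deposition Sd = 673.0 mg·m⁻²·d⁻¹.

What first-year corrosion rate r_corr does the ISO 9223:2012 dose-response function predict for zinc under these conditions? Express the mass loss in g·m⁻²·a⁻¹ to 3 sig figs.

zinc: T≤10 °C ⇒ hinge +0.038·(-4.6−10) = -0.5548
  sulphur-dioxide contribution → 0.1503 μm/a
  chloride contribution → 0.6888 μm/a
  total first-year rate 0.839 μm/a
Convert to mass loss: 0.839 μm/a × 7.14 g/cm³ = 5.991 g·m⁻²·a⁻¹

r_corr = 5.99 g·m⁻²·a⁻¹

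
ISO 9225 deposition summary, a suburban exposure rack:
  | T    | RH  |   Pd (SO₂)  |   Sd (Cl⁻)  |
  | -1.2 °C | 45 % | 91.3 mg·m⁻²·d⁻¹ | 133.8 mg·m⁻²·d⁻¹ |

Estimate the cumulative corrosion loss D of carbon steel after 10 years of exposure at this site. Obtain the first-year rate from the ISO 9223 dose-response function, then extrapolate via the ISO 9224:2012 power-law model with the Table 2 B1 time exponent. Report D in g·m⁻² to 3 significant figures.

D(10) = 456 g·m⁻²

carbon steel: T≤10 °C ⇒ hinge +0.150·(-1.2−10) = -1.6800
  SO₂ term: 1.77·91.3^0.52·exp(0.02·45-1.6800) = 8.485
  Sd branch = 0.102·Sd^0.62·e^(0.033·RH+0.04·T) = 8.935 μm/a
  r_corr = 8.485 + 8.935 = 17.42 μm/a
Long-term exponent b (ISO 9224 Table 2, B1) = 0.523
  D(10) = 17.42 × 10^0.523 = 17.42 × 3.334 = 58.08 μm
  Mass loss = 58.08 μm × 7.85 g/cm³ = 456 g·m⁻²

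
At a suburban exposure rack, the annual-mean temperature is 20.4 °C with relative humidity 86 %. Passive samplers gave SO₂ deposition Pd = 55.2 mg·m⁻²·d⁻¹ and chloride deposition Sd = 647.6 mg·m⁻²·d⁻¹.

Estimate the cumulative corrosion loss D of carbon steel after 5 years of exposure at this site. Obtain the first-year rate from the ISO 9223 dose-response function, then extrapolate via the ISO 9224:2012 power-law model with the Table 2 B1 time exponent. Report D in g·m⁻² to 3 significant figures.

carbon steel: temperature factor f = -0.054·(10.4) = -0.5616
  SO₂ term: 1.77·55.2^0.52·exp(0.02·86-0.5616) = 45.38
  Sd branch = 0.102·Sd^0.62·e^(0.033·RH+0.04·T) = 218 μm/a
  r_corr = 45.38 + 218 = 263.4 μm/a
Power-law: D(5) = r_corr · 5^0.523
  D(5) = 263.4 × 5^0.523 = 263.4 × 2.32 = 611.2 μm
  Mass loss = 611.2 μm × 7.85 g/cm³ = 4798 g·m⁻²

D(5) = 4.80e+03 g·m⁻²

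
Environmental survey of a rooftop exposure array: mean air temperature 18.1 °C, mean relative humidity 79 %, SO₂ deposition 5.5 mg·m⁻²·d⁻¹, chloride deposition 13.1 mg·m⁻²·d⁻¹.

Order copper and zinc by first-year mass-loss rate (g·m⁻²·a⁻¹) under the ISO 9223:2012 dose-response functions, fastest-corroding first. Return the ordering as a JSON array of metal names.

copper: T>10 °C ⇒ hinge -0.080·(18.1−10) = -0.6480
  Pd branch = 0.0053·Pd^0.26·e^(0.059·RH+f) = 0.4567 μm/a
  Sd branch = 0.01025·Sd^0.27·e^(0.036·RH+0.049·T) = 0.8564 μm/a
  sum: 0.4567 + 0.8564 → r_corr = 1.313 μm/a
  mass loss = 1.313 μm/a × 8.96 g/cm³ = 11.77 g·m⁻²·a⁻¹
zinc: T>10 °C ⇒ hinge -0.071·(18.1−10) = -0.5751
  SO₂ term: 0.0129·5.5^0.44·exp(0.046·79-0.5751) = 0.5819
  Cl⁻ term: 0.0175·13.1^0.57·exp(0.008·79+0.085·18.1) = 0.6645
  sum: 0.5819 + 0.6645 → r_corr = 1.246 μm/a
  mass loss = 1.246 μm/a × 7.14 g/cm³ = 8.899 g·m⁻²·a⁻¹
Ordering by g·m⁻²·a⁻¹: copper (11.8) > zinc (8.9)

["copper", "zinc"]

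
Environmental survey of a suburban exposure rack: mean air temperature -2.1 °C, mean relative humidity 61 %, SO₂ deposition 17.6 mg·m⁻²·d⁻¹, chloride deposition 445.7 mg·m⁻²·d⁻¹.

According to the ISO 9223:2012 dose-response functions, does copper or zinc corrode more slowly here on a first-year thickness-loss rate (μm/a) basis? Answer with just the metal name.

copper: f(T) = +0.126·(T−10) [T≤10 °C] = -1.5246
  sulphur-dioxide contribution → 0.08892 μm/a
  chloride contribution → 0.4315 μm/a
  total first-year rate 0.5204 μm/a
zinc: temperature factor f = +0.038·(-12.1) = -0.4598
  sulphur-dioxide contribution → 0.4759 μm/a
  chloride contribution → 0.7716 μm/a
  total first-year rate 1.248 μm/a
Ordering by μm/a: zinc (1.25) > copper (0.52)

copper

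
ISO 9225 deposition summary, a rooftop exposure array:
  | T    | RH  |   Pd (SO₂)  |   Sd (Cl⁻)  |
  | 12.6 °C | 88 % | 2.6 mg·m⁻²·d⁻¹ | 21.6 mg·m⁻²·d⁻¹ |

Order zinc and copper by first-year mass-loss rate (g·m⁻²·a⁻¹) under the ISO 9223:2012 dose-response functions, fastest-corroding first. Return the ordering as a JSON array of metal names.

zinc: T>10 °C ⇒ hinge -0.071·(12.6−10) = -0.1846
  SO₂ term: 0.0129·2.6^0.44·exp(0.046·88-0.1846) = 0.9355
  Cl⁻ term: 0.0175·21.6^0.57·exp(0.008·88+0.085·12.6) = 0.595
  sum: 0.9355 + 0.595 → r_corr = 1.531 μm/a
  mass loss = 1.531 μm/a × 7.14 g/cm³ = 10.93 g·m⁻²·a⁻¹
copper: temperature factor f = -0.080·(2.6) = -0.2080
  Pd branch = 0.0053·Pd^0.26·e^(0.059·RH+f) = 0.9924 μm/a
  Cl⁻ term: 0.01025·21.6^0.27·exp(0.036·88+0.049·12.6) = 1.035
  r_corr = 0.9924 + 1.035 = 2.028 μm/a
  mass loss = 2.028 μm/a × 8.96 g/cm³ = 18.17 g·m⁻²·a⁻¹
Ordering by g·m⁻²·a⁻¹: copper (18.2) > zinc (10.9)

["copper", "zinc"]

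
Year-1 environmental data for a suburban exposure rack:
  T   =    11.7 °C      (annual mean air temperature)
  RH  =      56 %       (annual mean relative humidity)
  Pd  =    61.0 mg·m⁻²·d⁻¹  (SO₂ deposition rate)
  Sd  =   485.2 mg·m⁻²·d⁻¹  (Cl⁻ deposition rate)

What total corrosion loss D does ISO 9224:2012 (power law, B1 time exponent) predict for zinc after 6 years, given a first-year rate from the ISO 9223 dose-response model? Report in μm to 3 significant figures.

zinc: T>10 °C ⇒ hinge -0.071·(11.7−10) = -0.1207
  sulphur-dioxide contribution → 0.9172 μm/a
  chloride contribution → 2.515 μm/a
  total first-year rate 3.432 μm/a
Power-law: D(6) = r_corr · 6^0.813
  D(6) = 3.432 × 6^0.813 = 3.432 × 4.292 = 14.73 μm

D(6) = 14.7 μm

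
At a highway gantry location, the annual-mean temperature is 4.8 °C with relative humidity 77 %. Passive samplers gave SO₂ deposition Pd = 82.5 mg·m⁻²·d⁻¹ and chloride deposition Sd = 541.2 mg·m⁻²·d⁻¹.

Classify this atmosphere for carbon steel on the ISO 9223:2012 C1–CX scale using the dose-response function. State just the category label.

C5

carbon steel: T≤10 °C ⇒ hinge +0.150·(4.8−10) = -0.7800
  sulphur-dioxide contribution → 37.55 μm/a
  chloride contribution → 77.66 μm/a
  ⇒ r_corr(carbon steel) = 115.2 μm/a
115 μm/a falls in (80, 200] for carbon steel → category C5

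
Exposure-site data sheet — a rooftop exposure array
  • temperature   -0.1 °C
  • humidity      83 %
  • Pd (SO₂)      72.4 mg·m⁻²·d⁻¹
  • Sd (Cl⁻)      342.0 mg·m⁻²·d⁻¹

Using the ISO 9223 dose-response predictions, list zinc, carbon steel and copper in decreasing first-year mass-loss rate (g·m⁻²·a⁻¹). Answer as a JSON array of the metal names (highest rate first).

["carbon steel", "zinc", "copper"]

zinc: f(T) = +0.038·(T−10) [T≤10 °C] = -0.3838
  sulphur-dioxide contribution → 2.632 μm/a
  chloride contribution → 0.9378 μm/a
  total first-year rate 3.57 μm/a
  mass loss = 3.57 μm/a × 7.14 g/cm³ = 25.49 g·m⁻²·a⁻¹
carbon steel: temperature factor f = +0.150·(-10.1) = -1.5150
  sulphur-dioxide contribution → 18.97 μm/a
  chloride contribution → 58.55 μm/a
  ⇒ r_corr(carbon steel) = 77.51 μm/a
  mass loss = 77.51 μm/a × 7.85 g/cm³ = 608.5 g·m⁻²·a⁻¹
copper: f(T) = +0.126·(T−10) [T≤10 °C] = -1.2726
  sulphur-dioxide contribution → 0.6052 μm/a
  chloride contribution → 0.9783 μm/a
  total first-year rate 1.583 μm/a
  mass loss = 1.583 μm/a × 8.96 g/cm³ = 14.19 g·m⁻²·a⁻¹
Ordering by g·m⁻²·a⁻¹: carbon steel (608) > zinc (25.5) > copper (14.2)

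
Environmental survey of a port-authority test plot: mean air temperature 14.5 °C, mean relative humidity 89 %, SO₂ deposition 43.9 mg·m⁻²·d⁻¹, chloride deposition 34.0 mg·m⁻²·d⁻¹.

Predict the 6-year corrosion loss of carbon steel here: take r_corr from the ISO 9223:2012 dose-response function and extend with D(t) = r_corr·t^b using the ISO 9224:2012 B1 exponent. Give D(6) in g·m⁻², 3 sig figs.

carbon steel: temperature factor f = -0.054·(4.5) = -0.2430
  Pd branch = 1.77·Pd^0.52·e^(0.02·RH+f) = 58.83 μm/a
  Sd branch = 0.102·Sd^0.62·e^(0.033·RH+0.04·T) = 30.59 μm/a
  r_corr = 58.83 + 30.59 = 89.41 μm/a
Power-law: D(6) = r_corr · 6^0.523
  D(6) = 89.41 × 6^0.523 = 89.41 × 2.553 = 228.2 μm
  Mass loss = 228.2 μm × 7.85 g/cm³ = 1792 g·m⁻²

D(6) = 1.79e+03 g·m⁻²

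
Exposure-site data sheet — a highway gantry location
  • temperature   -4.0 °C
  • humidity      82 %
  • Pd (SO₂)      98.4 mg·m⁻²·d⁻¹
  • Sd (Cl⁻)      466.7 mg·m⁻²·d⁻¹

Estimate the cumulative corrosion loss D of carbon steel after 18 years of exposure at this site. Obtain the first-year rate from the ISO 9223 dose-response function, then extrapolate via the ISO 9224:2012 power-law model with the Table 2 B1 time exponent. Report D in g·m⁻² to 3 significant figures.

D(18) = 2.52e+03 g·m⁻²

carbon steel: temperature factor f = +0.150·(-14.0) = -2.1000
  sulphur-dioxide contribution → 12.15 μm/a
  chloride contribution → 58.76 μm/a
  total first-year rate 70.91 μm/a
ISO 9224: D(t) = r_corr · t^b with b = 0.523 (carbon steel, B1)
  D(18) = 70.91 × 18^0.523 = 70.91 × 4.534 = 321.5 μm
  Mass loss = 321.5 μm × 7.85 g/cm³ = 2524 g·m⁻²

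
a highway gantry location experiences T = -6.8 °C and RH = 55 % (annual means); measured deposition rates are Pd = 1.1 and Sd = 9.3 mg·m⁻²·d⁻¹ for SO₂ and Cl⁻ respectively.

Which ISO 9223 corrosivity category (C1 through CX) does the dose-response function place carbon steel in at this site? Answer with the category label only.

carbon steel: f(T) = +0.150·(T−10) [T≤10 °C] = -2.5200
  sulphur-dioxide contribution → 0.4496 μm/a
  chloride contribution → 1.902 μm/a
  ⇒ r_corr(carbon steel) = 2.351 μm/a
2.35 μm/a falls in (1.3, 25] for carbon steel → category C2

C2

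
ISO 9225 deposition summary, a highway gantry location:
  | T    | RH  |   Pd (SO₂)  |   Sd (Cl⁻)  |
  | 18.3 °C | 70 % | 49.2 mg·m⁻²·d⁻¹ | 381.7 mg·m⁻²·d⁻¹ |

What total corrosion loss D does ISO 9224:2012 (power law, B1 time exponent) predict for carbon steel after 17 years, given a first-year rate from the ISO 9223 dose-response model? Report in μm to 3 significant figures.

D(17) = 528 μm

carbon steel: f(T) = -0.054·(T−10) [T>10 °C] = -0.4482
  Pd branch = 1.77·Pd^0.52·e^(0.02·RH+f) = 34.77 μm/a
  Cl⁻ term: 0.102·381.7^0.62·exp(0.033·70+0.04·18.3) = 85.19
  r_corr = 34.77 + 85.19 = 120 μm/a
Long-term exponent b (ISO 9224 Table 2, B1) = 0.523
  D(17) = 120 × 17^0.523 = 120 × 4.401 = 527.9 μm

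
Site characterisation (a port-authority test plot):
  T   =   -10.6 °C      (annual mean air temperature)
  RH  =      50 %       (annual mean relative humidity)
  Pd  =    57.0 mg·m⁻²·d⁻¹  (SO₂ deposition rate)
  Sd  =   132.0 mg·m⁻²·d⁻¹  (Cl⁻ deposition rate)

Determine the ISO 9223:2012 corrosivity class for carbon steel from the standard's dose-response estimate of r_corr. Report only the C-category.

C2

carbon steel: T≤10 °C ⇒ hinge +0.150·(-10.6−10) = -3.0900
  SO₂ term: 1.77·57.0^0.52·exp(0.02·50-3.0900) = 1.792
  Cl⁻ term: 0.102·132.0^0.62·exp(0.033·50+0.04·-10.6) = 7.175
  r_corr = 1.792 + 7.175 = 8.967 μm/a
Category bounds: 1.3…25 μm/a bracket r_corr ⇒ C2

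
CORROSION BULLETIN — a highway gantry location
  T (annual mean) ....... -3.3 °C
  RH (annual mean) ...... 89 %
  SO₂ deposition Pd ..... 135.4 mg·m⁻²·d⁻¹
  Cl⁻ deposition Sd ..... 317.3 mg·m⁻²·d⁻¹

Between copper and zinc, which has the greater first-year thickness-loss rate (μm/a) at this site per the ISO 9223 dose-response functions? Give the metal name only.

copper: temperature factor f = +0.126·(-13.3) = -1.6758
  sulphur-dioxide contribution → 0.6779 μm/a
  chloride contribution → 1.017 μm/a
  total first-year rate 1.695 μm/a
zinc: temperature factor f = +0.038·(-13.3) = -0.5054
  sulphur-dioxide contribution → 4.046 μm/a
  chloride contribution → 0.7182 μm/a
  ⇒ r_corr(zinc) = 4.764 μm/a
Ordering by μm/a: zinc (4.76) > copper (1.7)

zinc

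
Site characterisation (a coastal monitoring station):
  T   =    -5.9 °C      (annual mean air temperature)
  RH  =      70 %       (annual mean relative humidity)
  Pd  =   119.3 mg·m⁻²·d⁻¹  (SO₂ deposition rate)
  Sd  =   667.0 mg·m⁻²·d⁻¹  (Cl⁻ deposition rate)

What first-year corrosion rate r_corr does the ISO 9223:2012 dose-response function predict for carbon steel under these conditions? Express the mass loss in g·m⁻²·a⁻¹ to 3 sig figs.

carbon steel: f(T) = +0.150·(T−10) [T≤10 °C] = -2.3850
  SO₂ term: 1.77·119.3^0.52·exp(0.02·70-2.3850) = 7.944
  Sd branch = 0.102·Sd^0.62·e^(0.033·RH+0.04·T) = 45.74 μm/a
  sum: 7.944 + 45.74 → r_corr = 53.68 μm/a
Convert to mass loss: 53.68 μm/a × 7.85 g/cm³ = 421.4 g·m⁻²·a⁻¹

r_corr = 421 g·m⁻²·a⁻¹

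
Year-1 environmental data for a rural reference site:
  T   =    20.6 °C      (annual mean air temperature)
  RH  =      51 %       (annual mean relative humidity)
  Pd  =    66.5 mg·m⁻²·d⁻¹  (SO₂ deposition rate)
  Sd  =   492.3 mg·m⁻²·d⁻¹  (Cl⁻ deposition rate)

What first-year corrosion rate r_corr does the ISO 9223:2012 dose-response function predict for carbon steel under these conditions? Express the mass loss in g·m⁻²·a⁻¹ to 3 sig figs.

carbon steel: T>10 °C ⇒ hinge -0.054·(20.6−10) = -0.5724
  SO₂ term: 1.77·66.5^0.52·exp(0.02·51-0.5724) = 24.56
  Sd branch = 0.102·Sd^0.62·e^(0.033·RH+0.04·T) = 58.42 μm/a
  r_corr = 24.56 + 58.42 = 82.98 μm/a
Convert to mass loss: 82.98 μm/a × 7.85 g/cm³ = 651.4 g·m⁻²·a⁻¹

r_corr = 651 g·m⁻²·a⁻¹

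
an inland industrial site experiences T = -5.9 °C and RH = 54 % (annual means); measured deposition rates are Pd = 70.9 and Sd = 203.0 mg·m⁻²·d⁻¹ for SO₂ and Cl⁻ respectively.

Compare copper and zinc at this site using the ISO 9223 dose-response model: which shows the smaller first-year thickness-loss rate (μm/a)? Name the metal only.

copper

copper: T≤10 °C ⇒ hinge +0.126·(-5.9−10) = -2.0034
  sulphur-dioxide contribution → 0.05236 μm/a
  chloride contribution → 0.2251 μm/a
  ⇒ r_corr(copper) = 0.2775 μm/a
zinc: T≤10 °C ⇒ hinge +0.038·(-5.9−10) = -0.6042
  sulphur-dioxide contribution → 0.5511 μm/a
  chloride contribution → 0.3374 μm/a
  ⇒ r_corr(zinc) = 0.8885 μm/a
Ordering by μm/a: zinc (0.889) > copper (0.278)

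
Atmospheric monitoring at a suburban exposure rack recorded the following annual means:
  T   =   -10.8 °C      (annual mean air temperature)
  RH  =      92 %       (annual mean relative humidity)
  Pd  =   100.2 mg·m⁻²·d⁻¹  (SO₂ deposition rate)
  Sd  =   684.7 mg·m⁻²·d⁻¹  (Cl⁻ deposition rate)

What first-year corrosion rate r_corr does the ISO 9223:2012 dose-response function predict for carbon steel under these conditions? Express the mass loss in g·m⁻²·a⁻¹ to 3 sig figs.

r_corr = 662 g·m⁻²·a⁻¹

carbon steel: f(T) = +0.150·(T−10) [T≤10 °C] = -3.1200
  sulphur-dioxide contribution → 5.402 μm/a
  chloride contribution → 78.98 μm/a
  total first-year rate 84.38 μm/a
Convert to mass loss: 84.38 μm/a × 7.85 g/cm³ = 662.4 g·m⁻²·a⁻¹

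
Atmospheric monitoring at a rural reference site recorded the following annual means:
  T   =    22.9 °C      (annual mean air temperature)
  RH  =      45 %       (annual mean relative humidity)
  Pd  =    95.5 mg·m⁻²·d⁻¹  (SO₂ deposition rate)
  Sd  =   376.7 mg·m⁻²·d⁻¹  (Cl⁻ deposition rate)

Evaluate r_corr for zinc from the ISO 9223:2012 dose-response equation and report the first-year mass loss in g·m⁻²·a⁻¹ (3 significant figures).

r_corr = 39.0 g·m⁻²·a⁻¹

zinc: T>10 °C ⇒ hinge -0.071·(22.9−10) = -0.9159
  sulphur-dioxide contribution → 0.3041 μm/a
  chloride contribution → 5.165 μm/a
  total first-year rate 5.469 μm/a
Convert to mass loss: 5.469 μm/a × 7.14 g/cm³ = 39.05 g·m⁻²·a⁻¹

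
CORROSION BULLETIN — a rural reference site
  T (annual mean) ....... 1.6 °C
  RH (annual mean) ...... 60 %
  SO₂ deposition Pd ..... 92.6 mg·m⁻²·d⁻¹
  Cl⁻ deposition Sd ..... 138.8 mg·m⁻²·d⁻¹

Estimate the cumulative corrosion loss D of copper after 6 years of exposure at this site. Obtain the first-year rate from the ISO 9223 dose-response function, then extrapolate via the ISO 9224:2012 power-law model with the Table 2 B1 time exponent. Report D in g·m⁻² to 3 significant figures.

copper: f(T) = +0.126·(T−10) [T≤10 °C] = -1.0584
  sulphur-dioxide contribution → 0.2058 μm/a
  chloride contribution → 0.3642 μm/a
  total first-year rate 0.5699 μm/a
Power-law: D(6) = r_corr · 6^0.667
  D(6) = 0.5699 × 6^0.667 = 0.5699 × 3.304 = 1.883 μm
  Mass loss = 1.883 μm × 8.96 g/cm³ = 16.87 g·m⁻²

D(6) = 16.9 g·m⁻²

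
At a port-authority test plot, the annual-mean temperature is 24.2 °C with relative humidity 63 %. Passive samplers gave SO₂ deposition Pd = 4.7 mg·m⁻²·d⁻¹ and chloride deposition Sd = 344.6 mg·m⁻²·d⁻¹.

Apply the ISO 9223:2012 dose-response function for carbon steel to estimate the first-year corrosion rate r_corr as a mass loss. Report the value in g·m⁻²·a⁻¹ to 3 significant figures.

carbon steel: temperature factor f = -0.054·(14.2) = -0.7668
  Pd branch = 1.77·Pd^0.52·e^(0.02·RH+f) = 6.481 μm/a
  Cl⁻ term: 0.102·344.6^0.62·exp(0.033·63+0.04·24.2) = 80.36
  sum: 6.481 + 80.36 → r_corr = 86.84 μm/a
Convert to mass loss: 86.84 μm/a × 7.85 g/cm³ = 681.7 g·m⁻²·a⁻¹

r_corr = 682 g·m⁻²·a⁻¹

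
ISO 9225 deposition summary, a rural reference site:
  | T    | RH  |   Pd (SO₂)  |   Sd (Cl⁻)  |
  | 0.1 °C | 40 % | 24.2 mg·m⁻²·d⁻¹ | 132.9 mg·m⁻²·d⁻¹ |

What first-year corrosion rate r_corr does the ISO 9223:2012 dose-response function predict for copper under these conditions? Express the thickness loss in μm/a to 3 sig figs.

r_corr = 0.200 μm/a

copper: f(T) = +0.126·(T−10) [T≤10 °C] = -1.2474
  SO₂ term: 0.0053·24.2^0.26·exp(0.059·40-1.2474) = 0.03692
  Sd branch = 0.01025·Sd^0.27·e^(0.036·RH+0.049·T) = 0.1628 μm/a
  sum: 0.03692 + 0.1628 → r_corr = 0.1997 μm/a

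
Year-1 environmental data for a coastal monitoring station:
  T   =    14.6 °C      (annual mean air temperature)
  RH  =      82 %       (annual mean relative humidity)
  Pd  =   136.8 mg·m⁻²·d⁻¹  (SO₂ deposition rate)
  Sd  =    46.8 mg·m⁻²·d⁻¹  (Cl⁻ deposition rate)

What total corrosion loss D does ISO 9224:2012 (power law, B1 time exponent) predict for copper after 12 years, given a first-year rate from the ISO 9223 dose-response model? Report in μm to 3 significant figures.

copper: T>10 °C ⇒ hinge -0.080·(14.6−10) = -0.3680
  Pd branch = 0.0053·Pd^0.26·e^(0.059·RH+f) = 1.663 μm/a
  Cl⁻ term: 0.01025·46.8^0.27·exp(0.036·82+0.049·14.6) = 1.134
  r_corr = 1.663 + 1.134 = 2.797 μm/a
Power-law: D(12) = r_corr · 12^0.667
  D(12) = 2.797 × 12^0.667 = 2.797 × 5.246 = 14.67 μm

D(12) = 14.7 μm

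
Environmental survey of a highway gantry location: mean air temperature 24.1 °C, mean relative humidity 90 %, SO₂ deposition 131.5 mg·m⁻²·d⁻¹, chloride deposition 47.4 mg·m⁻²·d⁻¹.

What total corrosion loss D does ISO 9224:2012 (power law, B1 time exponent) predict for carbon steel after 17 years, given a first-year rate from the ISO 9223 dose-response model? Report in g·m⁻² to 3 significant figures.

D(17) = 4.15e+03 g·m⁻²

carbon steel: temperature factor f = -0.054·(14.1) = -0.7614
  sulphur-dioxide contribution → 63.22 μm/a
  chloride contribution → 57.03 μm/a
  total first-year rate 120.3 μm/a
Long-term exponent b (ISO 9224 Table 2, B1) = 0.523
  D(17) = 120.3 × 17^0.523 = 120.3 × 4.401 = 529.2 μm
  Mass loss = 529.2 μm × 7.85 g/cm³ = 4154 g·m⁻²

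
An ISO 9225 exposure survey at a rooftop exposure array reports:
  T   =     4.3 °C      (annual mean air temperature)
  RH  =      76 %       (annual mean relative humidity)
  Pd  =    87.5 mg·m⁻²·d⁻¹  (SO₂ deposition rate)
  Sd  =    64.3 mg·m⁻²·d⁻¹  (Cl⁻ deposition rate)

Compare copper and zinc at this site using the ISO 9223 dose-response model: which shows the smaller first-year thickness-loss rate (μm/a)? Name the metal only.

copper

copper: T≤10 °C ⇒ hinge +0.126·(4.3−10) = -0.7182
  Pd branch = 0.0053·Pd^0.26·e^(0.059·RH+f) = 0.7323 μm/a
  Sd branch = 0.01025·Sd^0.27·e^(0.036·RH+0.049·T) = 0.6007 μm/a
  r_corr = 0.7323 + 0.6007 = 1.333 μm/a
zinc: T≤10 °C ⇒ hinge +0.038·(4.3−10) = -0.2166
  Pd branch = 0.0129·Pd^0.44·e^(0.046·RH+f) = 2.451 μm/a
  Sd branch = 0.0175·Sd^0.57·e^(0.008·RH+0.085·T) = 0.4972 μm/a
  r_corr = 2.451 + 0.4972 = 2.948 μm/a
Ordering by μm/a: zinc (2.95) > copper (1.33)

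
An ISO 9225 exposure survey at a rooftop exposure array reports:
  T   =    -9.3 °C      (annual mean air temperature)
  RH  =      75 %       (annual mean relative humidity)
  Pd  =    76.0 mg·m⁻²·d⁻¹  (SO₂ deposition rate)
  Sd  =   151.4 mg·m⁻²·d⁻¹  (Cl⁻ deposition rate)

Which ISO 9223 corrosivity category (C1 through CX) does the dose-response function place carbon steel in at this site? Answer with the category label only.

carbon steel: temperature factor f = +0.150·(-19.3) = -2.8950
  SO₂ term: 1.77·76.0^0.52·exp(0.02·75-2.8950) = 4.17
  Cl⁻ term: 0.102·151.4^0.62·exp(0.033·75+0.04·-9.3) = 18.78
  r_corr = 4.17 + 18.78 = 22.95 μm/a
22.9 μm/a falls in (1.3, 25] for carbon steel → category C2

C2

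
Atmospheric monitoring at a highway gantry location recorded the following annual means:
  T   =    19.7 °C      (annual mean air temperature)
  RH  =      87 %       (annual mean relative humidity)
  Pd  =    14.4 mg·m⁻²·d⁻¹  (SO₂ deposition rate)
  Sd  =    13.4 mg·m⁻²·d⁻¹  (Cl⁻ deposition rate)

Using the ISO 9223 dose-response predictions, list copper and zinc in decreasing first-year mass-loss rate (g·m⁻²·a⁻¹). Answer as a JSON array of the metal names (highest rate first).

["copper", "zinc"]

copper: T>10 °C ⇒ hinge -0.080·(19.7−10) = -0.7760
  Pd branch = 0.0053·Pd^0.26·e^(0.059·RH+f) = 0.8273 μm/a
  Sd branch = 0.01025·Sd^0.27·e^(0.036·RH+0.049·T) = 1.243 μm/a
  sum: 0.8273 + 1.243 → r_corr = 2.07 μm/a
  mass loss = 2.07 μm/a × 8.96 g/cm³ = 18.55 g·m⁻²·a⁻¹
zinc: temperature factor f = -0.071·(9.7) = -0.6887
  Pd branch = 0.0129·Pd^0.44·e^(0.046·RH+f) = 1.146 μm/a
  Cl⁻ term: 0.0175·13.4^0.57·exp(0.008·87+0.085·19.7) = 0.8222
  r_corr = 1.146 + 0.8222 = 1.968 μm/a
  mass loss = 1.968 μm/a × 7.14 g/cm³ = 14.05 g·m⁻²·a⁻¹
Ordering by g·m⁻²·a⁻¹: copper (18.6) > zinc (14.1)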